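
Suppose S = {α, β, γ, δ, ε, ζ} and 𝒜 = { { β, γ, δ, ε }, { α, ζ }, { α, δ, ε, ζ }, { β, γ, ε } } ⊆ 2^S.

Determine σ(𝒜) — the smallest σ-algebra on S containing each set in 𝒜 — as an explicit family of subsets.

Answer: σ(𝒜) = { {}, { δ }, { ε }, { α, ζ }, { β, γ }, { δ, ε }, { α, δ, ζ }, { α, ε, ζ }, { β, γ, δ }, { β, γ, ε }, { α, β, γ, ζ }, { α, δ, ε, ζ }, { β, γ, δ, ε }, { α, β, γ, δ, ζ }, { α, β, γ, ε, ζ }, S }

Derivation:
Begin from { {}, { α, ζ }, { β, γ, ε }, { α, δ, ε, ζ }, { β, γ, δ, ε }, S } (that is, 𝒜 plus ∅ and S).
Pass 1: +3 →
  { β, γ }  = complement { α, δ, ε, ζ }
  { α, δ, ζ }  = complement { β, γ, ε }
  { α, β, γ, ε, ζ }  = { β, γ, ε } ∪ { α, ζ }
  [9 total]
Pass 2: 3 new —
  { δ }  = complement { α, β, γ, ε, ζ }
  { α, β, γ, ζ }  = { α, ζ } ∪ { β, γ }
  { α, β, γ, δ, ζ }  = { α, δ, ζ } ∪ { β, γ }
  [12 total]
Pass 3 adds 3:
  { ε }  = complement { α, β, γ, δ, ζ }
  { δ, ε }  = complement { α, β, γ, ζ }
  { β, γ, δ }  = { β, γ } ∪ { δ }
  [15 total]
Pass 4: 1 new —
  { α, ε, ζ }  = complement { β, γ, δ }
  [16 total]
Pass 5: stable.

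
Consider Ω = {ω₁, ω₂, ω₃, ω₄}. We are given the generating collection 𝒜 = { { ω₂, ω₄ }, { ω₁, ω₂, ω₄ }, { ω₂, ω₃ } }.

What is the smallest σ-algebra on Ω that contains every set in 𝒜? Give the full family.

Seed the family with 𝒜 together with ∅ and Ω: { {  }, { ω₂, ω₃ }, { ω₂, ω₄ }, { ω₁, ω₂, ω₄ }, Ω }.
Iteration 1: +4 →
  { ω₃ }  = ᶜ of { ω₁, ω₂, ω₄ }
  { ω₁, ω₃ }  = ᶜ of { ω₂, ω₄ }
  { ω₁, ω₄ }  = ᶜ of { ω₂, ω₃ }
  { ω₂, ω₃, ω₄ }  = { ω₂, ω₃ } ∪ { ω₂, ω₄ }
Iteration 2 (3 new):
  { ω₁ }  = ᶜ of { ω₂, ω₃, ω₄ }
  { ω₁, ω₂, ω₃ }  = { ω₂, ω₃ } ∪ { ω₁, ω₃ }
  { ω₁, ω₃, ω₄ }  = { ω₃ } ∪ { ω₁, ω₄ }
Iteration 3. New:
  { ω₂ }  = ᶜ of { ω₁, ω₃, ω₄ }
  { ω₄ }  = ᶜ of { ω₁, ω₂, ω₃ }
Iteration 4: 2 new —
  { ω₁, ω₂ }  = { ω₂ } ∪ { ω₁ }
  { ω₃, ω₄ }  = { ω₃ } ∪ { ω₄ }
After Iteration 5 the family is unchanged; done.

Hence σ(𝒜) has 16 members: { {  }, { ω₁ }, { ω₂ }, { ω₃ }, { ω₄ }, { ω₁, ω₂ }, { ω₁, ω₃ }, { ω₁, ω₄ }, { ω₂, ω₃ }, { ω₂, ω₄ }, { ω₃, ω₄ }, { ω₁, ω₂, ω₃ }, { ω₁, ω₂, ω₄ }, { ω₁, ω₃, ω₄ }, { ω₂, ω₃, ω₄ }, Ω }.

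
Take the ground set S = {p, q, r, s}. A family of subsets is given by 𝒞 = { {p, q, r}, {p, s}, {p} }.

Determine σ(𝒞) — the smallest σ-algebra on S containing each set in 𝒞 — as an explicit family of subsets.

Start: 𝒞 ∪ {∅, S} = { {}, {p}, {p, s}, {p, q, r}, S }.
Round 1: +3 →
  {s}  = S∖{p, q, r}
  {q, r}  = S∖{p, s}
  {q, r, s}  = S∖{p}
  |family| = 8
Round 2 adds nothing — fixpoint reached.

|σ(𝒞)| = 8.  σ(𝒞) = { {}, {p}, {s}, {p, s}, {q, r}, {p, q, r}, {q, r, s}, S }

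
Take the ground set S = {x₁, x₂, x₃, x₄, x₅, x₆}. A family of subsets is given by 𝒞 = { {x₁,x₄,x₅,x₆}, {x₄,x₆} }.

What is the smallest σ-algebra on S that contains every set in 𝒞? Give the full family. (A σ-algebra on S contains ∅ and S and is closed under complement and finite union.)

σ(𝒞) (8 sets): { ∅, {x₁,x₅}, {x₂,x₃}, {x₄,x₆}, {x₁,x₂,x₃,x₅}, {x₁,x₄,x₅,x₆}, {x₂,x₃,x₄,x₆}, S }

Derivation:
Seed the family with 𝒞 together with ∅ and S: { ∅, {x₄,x₆}, {x₁,x₄,x₅,x₆}, S }.
Round 1 (2 new):
  {x₂,x₃}  = S∖{x₁,x₄,x₅,x₆}
  {x₁,x₂,x₃,x₅}  = S∖{x₄,x₆}
  (now 6)
Round 2. New:
  {x₂,x₃,x₄,x₆}  = {x₂,x₃} ∪ {x₄,x₆}
  (now 7)
Round 3 adds 1:
  {x₁,x₅}  = S∖{x₂,x₃,x₄,x₆}
  (now 8)
Round 4: stable.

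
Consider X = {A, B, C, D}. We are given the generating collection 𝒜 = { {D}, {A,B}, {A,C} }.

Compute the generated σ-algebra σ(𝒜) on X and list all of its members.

Begin from { {}, {D}, {A,B}, {A,C}, X } (that is, 𝒜 plus ∅ and X).
Pass 1: +5 →
  {B,D}  = ᶜ of {A,C}
  {C,D}  = ᶜ of {A,B}
  {A,B,C}  = ᶜ of {D}
  {A,B,D}  = {A,B} ∪ {D}
  {A,C,D}  = {A,C} ∪ {D}
  [10 total]
Pass 2: +3 →
  {B}  = ᶜ of {A,C,D}
  {C}  = ᶜ of {A,B,D}
  {B,C,D}  = {C,D} ∪ {B,D}
  [13 total]
Pass 3: +2 →
  {A}  = ᶜ of {B,C,D}
  {B,C}  = {C} ∪ {B}
  [15 total]
Pass 4 (1 new):
  {A,D}  = ᶜ of {B,C}
  [16 total]
Pass 5 adds nothing — fixpoint reached.

Therefore σ(𝒜) = { {}, {A}, {B}, {C}, {D}, {A,B}, {A,C}, {A,D}, {B,C}, {B,D}, {C,D}, {A,B,C}, {A,B,D}, {A,C,D}, {B,C,D}, X } (|σ(𝒜)| = 16).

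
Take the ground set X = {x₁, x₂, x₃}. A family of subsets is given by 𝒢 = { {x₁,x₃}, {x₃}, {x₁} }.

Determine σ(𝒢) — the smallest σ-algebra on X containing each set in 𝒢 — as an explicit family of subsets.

σ(𝒢) = { {}, {x₁}, {x₂}, {x₃}, {x₁,x₂}, {x₁,x₃}, {x₂,x₃}, X }

Trace:
Take S₀ = 𝒢 ∪ {∅, X} = { {}, {x₁}, {x₃}, {x₁,x₃}, X }.
Round 1. New:
  {x₂}  = ᶜ of {x₁,x₃}
  {x₁,x₂}  = ᶜ of {x₃}
  {x₂,x₃}  = ᶜ of {x₁}
  — 8 sets.
Round 2: stable.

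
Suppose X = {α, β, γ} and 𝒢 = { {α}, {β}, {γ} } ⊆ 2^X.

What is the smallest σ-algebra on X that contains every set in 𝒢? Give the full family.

Begin from { {}, {α}, {β}, {γ}, X } (that is, 𝒢 plus ∅ and X).
Pass 1: +3 →
  {α,β}  = X∖{γ}
  {α,γ}  = X∖{β}
  {β,γ}  = X∖{α}
  [8 total]
Pass 2: already closed under ᶜ and ∪.

|σ(𝒢)| = 8.  σ(𝒢) = { {}, {α}, {β}, {γ}, {α,β}, {α,γ}, {β,γ}, X }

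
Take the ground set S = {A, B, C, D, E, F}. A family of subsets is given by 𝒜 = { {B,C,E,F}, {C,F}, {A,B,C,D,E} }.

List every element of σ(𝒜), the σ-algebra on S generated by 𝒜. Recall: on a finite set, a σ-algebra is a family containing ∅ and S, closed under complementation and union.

Start: 𝒜 ∪ {∅, S} = { {}, {C,F}, {B,C,E,F}, {A,B,C,D,E}, S }.
Pass 1: +3 →
  {F}  = ᶜ of {A,B,C,D,E}
  {A,D}  = ᶜ of {B,C,E,F}
  {A,B,D,E}  = ᶜ of {C,F}
  |family| = 8
Pass 2: 3 new —
  {A,D,F}  = {A,D} ∪ {F}
  {A,C,D,F}  = {A,D} ∪ {C,F}
  {A,B,D,E,F}  = {A,B,D,E} ∪ {F}
  |family| = 11
Pass 3: 3 new —
  {C}  = ᶜ of {A,B,D,E,F}
  {B,E}  = ᶜ of {A,C,D,F}
  {B,C,E}  = ᶜ of {A,D,F}
  |family| = 14
Pass 4: 2 new —
  {A,C,D}  = {C} ∪ {A,D}
  {B,E,F}  = {B,E} ∪ {F}
  |family| = 16
Pass 5: stable.

Hence σ(𝒜) has 16 members: { {}, {C}, {F}, {A,D}, {B,E}, {C,F}, {A,C,D}, {A,D,F}, {B,C,E}, {B,E,F}, {A,B,D,E}, {A,C,D,F}, {B,C,E,F}, {A,B,C,D,E}, {A,B,D,E,F}, S }.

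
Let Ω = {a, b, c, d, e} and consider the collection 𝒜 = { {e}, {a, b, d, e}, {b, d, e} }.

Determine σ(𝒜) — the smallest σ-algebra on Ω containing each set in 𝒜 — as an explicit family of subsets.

Initial family (5 sets): { {}, {e}, {b, d, e}, {a, b, d, e}, Ω }.
Pass 1 adds 3:
  {c}  = Ω∖{a, b, d, e}
  {a, c}  = Ω∖{b, d, e}
  {a, b, c, d}  = Ω∖{e}
  |family| = 8
Pass 2 (3 new):
  {c, e}  = {c} ∪ {e}
  {a, c, e}  = {a, c} ∪ {e}
  {b, c, d, e}  = {c} ∪ {b, d, e}
  |family| = 11
Pass 3 adds 3:
  {a}  = Ω∖{b, c, d, e}
  {b, d}  = Ω∖{a, c, e}
  {a, b, d}  = Ω∖{c, e}
  |family| = 14
Pass 4: 2 new —
  {a, e}  = {e} ∪ {a}
  {b, c, d}  = {c} ∪ {b, d}
  |family| = 16
Pass 5: stable.

Hence σ(𝒜) has 16 members: { {}, {a}, {c}, {e}, {a, c}, {a, e}, {b, d}, {c, e}, {a, b, d}, {a, c, e}, {b, c, d}, {b, d, e}, {a, b, c, d}, {a, b, d, e}, {b, c, d, e}, Ω }.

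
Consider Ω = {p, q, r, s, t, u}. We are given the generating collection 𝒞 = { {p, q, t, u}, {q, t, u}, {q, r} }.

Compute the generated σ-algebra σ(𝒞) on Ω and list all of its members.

|σ(𝒞)| = 32.  σ(𝒞) = { ∅, {p}, {q}, {r}, {s}, {p, q}, {p, r}, {p, s}, {q, r}, {q, s}, {r, s}, {t, u}, {p, q, r}, {p, q, s}, {p, r, s}, {p, t, u}, {q, r, s}, {q, t, u}, {r, t, u}, {s, t, u}, {p, q, r, s}, {p, q, t, u}, {p, r, t, u}, {p, s, t, u}, {q, r, t, u}, {q, s, t, u}, {r, s, t, u}, {p, q, r, t, u}, {p, q, s, t, u}, {p, r, s, t, u}, {q, r, s, t, u}, Ω }

Derivation:
Take S₀ = 𝒞 ∪ {∅, Ω} = { ∅, {q, r}, {q, t, u}, {p, q, t, u}, Ω }.
Iteration 1. New:
  {r, s}  = complement {p, q, t, u}
  {p, r, s}  = complement {q, t, u}
  {p, s, t, u}  = complement {q, r}
  {q, r, t, u}  = {q, r} ∪ {q, t, u}
  {p, q, r, t, u}  = {q, r} ∪ {p, q, t, u}
  — 10 sets.
Iteration 2. New:
  {s}  = complement {p, q, r, t, u}
  {p, s}  = complement {q, r, t, u}
  {q, r, s}  = {r, s} ∪ {q, r}
  {p, q, r, s}  = {p, r, s} ∪ {q, r}
  {p, q, s, t, u}  = {p, s, t, u} ∪ {q, t, u}
  {p, r, s, t, u}  = {r, s} ∪ {p, s, t, u}
  {q, r, s, t, u}  = {r, s} ∪ {q, t, u}
  — 17 sets.
Iteration 3 adds 6:
  {p}  = complement {q, r, s, t, u}
  {q}  = complement {p, r, s, t, u}
  {r}  = complement {p, q, s, t, u}
  {t, u}  = complement {p, q, r, s}
  {p, t, u}  = complement {q, r, s}
  {q, s, t, u}  = {s} ∪ {q, t, u}
  — 23 sets.
Iteration 4. New:
  {p, q}  = {p} ∪ {q}
  {p, r}  = complement {q, s, t, u}
  {q, s}  = {q} ∪ {s}
  {p, q, r}  = {p} ∪ {q, r}
  {p, q, s}  = {q} ∪ {p, s}
  {r, t, u}  = {t, u} ∪ {r}
  {s, t, u}  = {t, u} ∪ {s}
  {p, r, t, u}  = {r} ∪ {p, t, u}
  {r, s, t, u}  = {r, s} ∪ {t, u}
  — 32 sets.
Iteration 5: stable.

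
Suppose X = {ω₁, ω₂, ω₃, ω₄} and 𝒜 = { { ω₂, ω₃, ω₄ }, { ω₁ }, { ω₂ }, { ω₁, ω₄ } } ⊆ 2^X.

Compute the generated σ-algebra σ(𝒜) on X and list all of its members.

|σ(𝒜)| = 16.  σ(𝒜) = { {  }, { ω₁ }, { ω₂ }, { ω₃ }, { ω₄ }, { ω₁, ω₂ }, { ω₁, ω₃ }, { ω₁, ω₄ }, { ω₂, ω₃ }, { ω₂, ω₄ }, { ω₃, ω₄ }, { ω₁, ω₂, ω₃ }, { ω₁, ω₂, ω₄ }, { ω₁, ω₃, ω₄ }, { ω₂, ω₃, ω₄ }, X }

Trace:
Start: 𝒜 ∪ {∅, X} = { {  }, { ω₁ }, { ω₂ }, { ω₁, ω₄ }, { ω₂, ω₃, ω₄ }, X }.
Step 1 adds 4:
  { ω₁, ω₂ }  = { ω₂ } ∪ { ω₁ }
  { ω₂, ω₃ }  = ᶜ of { ω₁, ω₄ }
  { ω₁, ω₂, ω₄ }  = { ω₁, ω₄ } ∪ { ω₂ }
  { ω₁, ω₃, ω₄ }  = ᶜ of { ω₂ }
  |family| = 10
Step 2 (3 new):
  { ω₃ }  = ᶜ of { ω₁, ω₂, ω₄ }
  { ω₃, ω₄ }  = ᶜ of { ω₁, ω₂ }
  { ω₁, ω₂, ω₃ }  = { ω₁, ω₂ } ∪ { ω₂, ω₃ }
  |family| = 13
Step 3: 2 new —
  { ω₄ }  = ᶜ of { ω₁, ω₂, ω₃ }
  { ω₁, ω₃ }  = { ω₃ } ∪ { ω₁ }
  |family| = 15
Step 4: 1 new —
  { ω₂, ω₄ }  = ᶜ of { ω₁, ω₃ }
  |family| = 16
Step 5: stable.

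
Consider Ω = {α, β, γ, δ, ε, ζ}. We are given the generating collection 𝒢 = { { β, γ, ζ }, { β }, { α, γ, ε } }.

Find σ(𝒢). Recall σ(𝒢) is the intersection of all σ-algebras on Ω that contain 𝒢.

Initial family (5 sets): { {  }, { β }, { α, γ, ε }, { β, γ, ζ }, Ω }.
Round 1: +5 →
  { α, δ, ε }  = ᶜ of { β, γ, ζ }
  { β, δ, ζ }  = ᶜ of { α, γ, ε }
  { α, β, γ, ε }  = { α, γ, ε } ∪ { β }
  { α, β, γ, ε, ζ }  = { β, γ, ζ } ∪ { α, γ, ε }
  { α, γ, δ, ε, ζ }  = ᶜ of { β }
Round 2: 7 new —
  { δ }  = ᶜ of { α, β, γ, ε, ζ }
  { δ, ζ }  = ᶜ of { α, β, γ, ε }
  { α, β, δ, ε }  = { α, δ, ε } ∪ { β }
  { α, γ, δ, ε }  = { α, δ, ε } ∪ { α, γ, ε }
  { β, γ, δ, ζ }  = { β, δ, ζ } ∪ { β, γ, ζ }
  { α, β, γ, δ, ε }  = { α, δ, ε } ∪ { α, β, γ, ε }
  { α, β, δ, ε, ζ }  = { α, δ, ε } ∪ { β, δ, ζ }
Round 3: +7 →
  { γ }  = ᶜ of { α, β, δ, ε, ζ }
  { ζ }  = ᶜ of { α, β, γ, δ, ε }
  { α, ε }  = ᶜ of { β, γ, δ, ζ }
  { β, δ }  = { β } ∪ { δ }
  { β, ζ }  = ᶜ of { α, γ, δ, ε }
  { γ, ζ }  = ᶜ of { α, β, δ, ε }
  { α, δ, ε, ζ }  = { α, δ, ε } ∪ { δ, ζ }
Round 4 adds 8:
  { β, γ }  = ᶜ of { α, δ, ε, ζ }
  { γ, δ }  = { γ } ∪ { δ }
  { α, β, ε }  = { β } ∪ { α, ε }
  { α, ε, ζ }  = { ζ } ∪ { α, ε }
  { β, γ, δ }  = { γ } ∪ { β, δ }
  { γ, δ, ζ }  = { γ } ∪ { δ, ζ }
  { α, β, ε, ζ }  = { β, ζ } ∪ { α, ε }
  { α, γ, ε, ζ }  = ᶜ of { β, δ }
Round 5: closed — nothing new.

|σ(𝒢)| = 32.  σ(𝒢) = { {  }, { β }, { γ }, { δ }, { ζ }, { α, ε }, { β, γ }, { β, δ }, { β, ζ }, { γ, δ }, { γ, ζ }, { δ, ζ }, { α, β, ε }, { α, γ, ε }, { α, δ, ε }, { α, ε, ζ }, { β, γ, δ }, { β, γ, ζ }, { β, δ, ζ }, { γ, δ, ζ }, { α, β, γ, ε }, { α, β, δ, ε }, { α, β, ε, ζ }, { α, γ, δ, ε }, { α, γ, ε, ζ }, { α, δ, ε, ζ }, { β, γ, δ, ζ }, { α, β, γ, δ, ε }, { α, β, γ, ε, ζ }, { α, β, δ, ε, ζ }, { α, γ, δ, ε, ζ }, Ω }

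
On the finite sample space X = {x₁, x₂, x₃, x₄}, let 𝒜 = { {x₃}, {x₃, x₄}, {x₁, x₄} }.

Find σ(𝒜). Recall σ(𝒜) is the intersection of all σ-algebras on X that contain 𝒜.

Answer: σ(𝒜) = { ∅, {x₁}, {x₂}, {x₃}, {x₄}, {x₁, x₂}, {x₁, x₃}, {x₁, x₄}, {x₂, x₃}, {x₂, x₄}, {x₃, x₄}, {x₁, x₂, x₃}, {x₁, x₂, x₄}, {x₁, x₃, x₄}, {x₂, x₃, x₄}, X }

Derivation:
Start: 𝒜 ∪ {∅, X} = { ∅, {x₃}, {x₁, x₄}, {x₃, x₄}, X }.
Step 1: +4 →
  {x₁, x₂}  = complement {x₃, x₄}
  {x₂, x₃}  = complement {x₁, x₄}
  {x₁, x₂, x₄}  = complement {x₃}
  {x₁, x₃, x₄}  = {x₃} ∪ {x₁, x₄}
Step 2: 3 new —
  {x₂}  = complement {x₁, x₃, x₄}
  {x₁, x₂, x₃}  = {x₁, x₂} ∪ {x₃}
  {x₂, x₃, x₄}  = {x₃, x₄} ∪ {x₂, x₃}
Step 3. New:
  {x₁}  = complement {x₂, x₃, x₄}
  {x₄}  = complement {x₁, x₂, x₃}
Step 4. New:
  {x₁, x₃}  = {x₃} ∪ {x₁}
  {x₂, x₄}  = {x₄} ∪ {x₂}
Step 5: closed — nothing new.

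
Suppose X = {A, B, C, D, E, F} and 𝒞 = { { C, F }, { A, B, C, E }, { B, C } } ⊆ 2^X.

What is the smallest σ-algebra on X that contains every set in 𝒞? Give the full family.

Answer: σ(𝒞) = { ∅, { B }, { C }, { D }, { F }, { A, E }, { B, C }, { B, D }, { B, F }, { C, D }, { C, F }, { D, F }, { A, B, E }, { A, C, E }, { A, D, E }, { A, E, F }, { B, C, D }, { B, C, F }, { B, D, F }, { C, D, F }, { A, B, C, E }, { A, B, D, E }, { A, B, E, F }, { A, C, D, E }, { A, C, E, F }, { A, D, E, F }, { B, C, D, F }, { A, B, C, D, E }, { A, B, C, E, F }, { A, B, D, E, F }, { A, C, D, E, F }, X }

Derivation:
Initial family (5 sets): { ∅, { B, C }, { C, F }, { A, B, C, E }, X }.
Round 1 adds 5:
  { D, F }  = X∖{ A, B, C, E }
  { B, C, F }  = { B, C } ∪ { C, F }
  { A, B, D, E }  = X∖{ C, F }
  { A, D, E, F }  = X∖{ B, C }
  { A, B, C, E, F }  = { C, F } ∪ { A, B, C, E }
  |family| = 10
Round 2: +7 →
  { D }  = X∖{ A, B, C, E, F }
  { A, D, E }  = X∖{ B, C, F }
  { C, D, F }  = { C, F } ∪ { D, F }
  { B, C, D, F }  = { B, C, F } ∪ { D, F }
  { A, B, C, D, E }  = { A, B, D, E } ∪ { B, C }
  { A, B, D, E, F }  = { A, D, E, F } ∪ { A, B, D, E }
  { A, C, D, E, F }  = { A, D, E, F } ∪ { C, F }
  |family| = 17
Round 3: 6 new —
  { B }  = X∖{ A, C, D, E, F }
  { C }  = X∖{ A, B, D, E, F }
  { F }  = X∖{ A, B, C, D, E }
  { A, E }  = X∖{ B, C, D, F }
  { A, B, E }  = X∖{ C, D, F }
  { B, C, D }  = { B, C } ∪ { D }
  |family| = 23
Round 4. New:
  { B, D }  = { B } ∪ { D }
  { B, F }  = { B } ∪ { F }
  { C, D }  = { C } ∪ { D }
  { A, C, E }  = { C } ∪ { A, E }
  { A, E, F }  = X∖{ B, C, D }
  { B, D, F }  = { B } ∪ { D, F }
  { A, B, E, F }  = { F } ∪ { A, B, E }
  { A, C, D, E }  = { A, D, E } ∪ { C }
  { A, C, E, F }  = { C, F } ∪ { A, E }
  |family| = 32
After Round 5 the family is unchanged; done.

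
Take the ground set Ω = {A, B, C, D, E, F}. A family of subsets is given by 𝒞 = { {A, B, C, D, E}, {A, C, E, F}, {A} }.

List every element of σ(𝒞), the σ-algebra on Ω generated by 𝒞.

Seed the family with 𝒞 together with ∅ and Ω: { {}, {A}, {A, C, E, F}, {A, B, C, D, E}, Ω }.
Pass 1: +3 →
  {F}  = ᶜ of {A, B, C, D, E}
  {B, D}  = ᶜ of {A, C, E, F}
  {B, C, D, E, F}  = ᶜ of {A}
  — 8 sets.
Pass 2. New:
  {A, F}  = {A} ∪ {F}
  {A, B, D}  = {B, D} ∪ {A}
  {B, D, F}  = {B, D} ∪ {F}
  — 11 sets.
Pass 3: 4 new —
  {A, C, E}  = ᶜ of {B, D, F}
  {C, E, F}  = ᶜ of {A, B, D}
  {A, B, D, F}  = {B, D, F} ∪ {A, F}
  {B, C, D, E}  = ᶜ of {A, F}
  — 15 sets.
Pass 4. New:
  {C, E}  = ᶜ of {A, B, D, F}
  — 16 sets.
Pass 5 adds nothing — fixpoint reached.

σ(𝒞) = { {}, {A}, {F}, {A, F}, {B, D}, {C, E}, {A, B, D}, {A, C, E}, {B, D, F}, {C, E, F}, {A, B, D, F}, {A, C, E, F}, {B, C, D, E}, {A, B, C, D, E}, {B, C, D, E, F}, Ω }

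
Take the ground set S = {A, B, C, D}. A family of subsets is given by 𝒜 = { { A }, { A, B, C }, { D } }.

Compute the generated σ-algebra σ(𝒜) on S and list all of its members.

σ(𝒜) = { {  }, { A }, { D }, { A, D }, { B, C }, { A, B, C }, { B, C, D }, S }

Working:
Take S₀ = 𝒜 ∪ {∅, S} = { {  }, { A }, { D }, { A, B, C }, S }.
Step 1 adds 2:
  { A, D }  = { D } ∪ { A }
  { B, C, D }  = complement { A }
  [7 total]
Step 2: 1 new —
  { B, C }  = complement { A, D }
  [8 total]
Step 3: no new sets; the family is a σ-algebra.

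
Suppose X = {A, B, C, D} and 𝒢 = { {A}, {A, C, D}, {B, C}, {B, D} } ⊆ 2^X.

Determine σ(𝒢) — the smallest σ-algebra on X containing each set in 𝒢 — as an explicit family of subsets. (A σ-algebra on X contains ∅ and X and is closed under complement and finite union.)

Seed the family with 𝒢 together with ∅ and X: { ∅, {A}, {B, C}, {B, D}, {A, C, D}, X }.
Round 1: +6 →
  {B}  = ᶜ of {A, C, D}
  {A, C}  = ᶜ of {B, D}
  {A, D}  = ᶜ of {B, C}
  {A, B, C}  = {B, C} ∪ {A}
  {A, B, D}  = {B, D} ∪ {A}
  {B, C, D}  = ᶜ of {A}
Round 2: 3 new —
  {C}  = ᶜ of {A, B, D}
  {D}  = ᶜ of {A, B, C}
  {A, B}  = {B} ∪ {A}
Round 3 adds 1:
  {C, D}  = ᶜ of {A, B}
Round 4: stable.

Therefore σ(𝒢) = { ∅, {A}, {B}, {C}, {D}, {A, B}, {A, C}, {A, D}, {B, C}, {B, D}, {C, D}, {A, B, C}, {A, B, D}, {A, C, D}, {B, C, D}, X } (|σ(𝒢)| = 16).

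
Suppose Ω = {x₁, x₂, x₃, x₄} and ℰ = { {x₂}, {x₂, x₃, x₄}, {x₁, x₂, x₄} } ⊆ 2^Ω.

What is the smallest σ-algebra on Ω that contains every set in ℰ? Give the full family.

σ(ℰ) (16 sets): { {}, {x₁}, {x₂}, {x₃}, {x₄}, {x₁, x₂}, {x₁, x₃}, {x₁, x₄}, {x₂, x₃}, {x₂, x₄}, {x₃, x₄}, {x₁, x₂, x₃}, {x₁, x₂, x₄}, {x₁, x₃, x₄}, {x₂, x₃, x₄}, Ω }

Derivation:
Start: ℰ ∪ {∅, Ω} = { {}, {x₂}, {x₁, x₂, x₄}, {x₂, x₃, x₄}, Ω }.
Step 1 adds 3:
  {x₁}  = Ω∖{x₂, x₃, x₄}
  {x₃}  = Ω∖{x₁, x₂, x₄}
  {x₁, x₃, x₄}  = Ω∖{x₂}
  (now 8)
Step 2 (3 new):
  {x₁, x₂}  = {x₂} ∪ {x₁}
  {x₁, x₃}  = {x₃} ∪ {x₁}
  {x₂, x₃}  = {x₃} ∪ {x₂}
  (now 11)
Step 3: +4 →
  {x₁, x₄}  = Ω∖{x₂, x₃}
  {x₂, x₄}  = Ω∖{x₁, x₃}
  {x₃, x₄}  = Ω∖{x₁, x₂}
  {x₁, x₂, x₃}  = {x₃} ∪ {x₁, x₂}
  (now 15)
Step 4. New:
  {x₄}  = Ω∖{x₁, x₂, x₃}
  (now 16)
Step 5: closed — nothing new.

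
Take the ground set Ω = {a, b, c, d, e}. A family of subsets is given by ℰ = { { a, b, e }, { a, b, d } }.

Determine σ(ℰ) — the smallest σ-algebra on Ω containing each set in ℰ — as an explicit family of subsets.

Begin from { ∅, { a, b, d }, { a, b, e }, Ω } (that is, ℰ plus ∅ and Ω).
Pass 1. New:
  { c, d }  = ᶜ of { a, b, e }
  { c, e }  = ᶜ of { a, b, d }
  { a, b, d, e }  = { a, b, e } ∪ { a, b, d }
  (now 7)
Pass 2. New:
  { c }  = ᶜ of { a, b, d, e }
  { c, d, e }  = { c, d } ∪ { c, e }
  { a, b, c, d }  = { c, d } ∪ { a, b, d }
  { a, b, c, e }  = { a, b, e } ∪ { c, e }
  (now 11)
Pass 3: +3 →
  { d }  = ᶜ of { a, b, c, e }
  { e }  = ᶜ of { a, b, c, d }
  { a, b }  = ᶜ of { c, d, e }
  (now 14)
Pass 4. New:
  { d, e }  = { d } ∪ { e }
  { a, b, c }  = { c } ∪ { a, b }
  (now 16)
Pass 5: stable.

σ(ℰ) = { ∅, { c }, { d }, { e }, { a, b }, { c, d }, { c, e }, { d, e }, { a, b, c }, { a, b, d }, { a, b, e }, { c, d, e }, { a, b, c, d }, { a, b, c, e }, { a, b, d, e }, Ω }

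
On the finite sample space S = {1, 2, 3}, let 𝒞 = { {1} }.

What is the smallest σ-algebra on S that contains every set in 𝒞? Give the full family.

σ(𝒞) (4 sets): { {}, {1}, {2,3}, S }

Trace:
Start: 𝒞 ∪ {∅, S} = { {}, {1}, S }.
Step 1: 1 new —
  {2,3}  = {1}ᶜ
Step 2 adds nothing — fixpoint reached.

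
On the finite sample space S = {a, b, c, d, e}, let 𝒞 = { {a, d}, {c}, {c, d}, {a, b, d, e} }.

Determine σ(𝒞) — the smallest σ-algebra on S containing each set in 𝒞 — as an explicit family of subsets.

|σ(𝒞)| = 16.  σ(𝒞) = { ∅, {a}, {c}, {d}, {a, c}, {a, d}, {b, e}, {c, d}, {a, b, e}, {a, c, d}, {b, c, e}, {b, d, e}, {a, b, c, e}, {a, b, d, e}, {b, c, d, e}, S }

Check:
Seed the family with 𝒞 together with ∅ and S: { ∅, {c}, {a, d}, {c, d}, {a, b, d, e}, S }.
Round 1 (3 new):
  {a, b, e}  = ᶜ of {c, d}
  {a, c, d}  = {c} ∪ {a, d}
  {b, c, e}  = ᶜ of {a, d}
  (now 9)
Round 2 adds 3:
  {b, e}  = ᶜ of {a, c, d}
  {a, b, c, e}  = {c} ∪ {a, b, e}
  {b, c, d, e}  = {c, d} ∪ {b, c, e}
  (now 12)
Round 3: 2 new —
  {a}  = ᶜ of {b, c, d, e}
  {d}  = ᶜ of {a, b, c, e}
  (now 14)
Round 4 (2 new):
  {a, c}  = {c} ∪ {a}
  {b, d, e}  = {b, e} ∪ {d}
  (now 16)
Round 5: stable.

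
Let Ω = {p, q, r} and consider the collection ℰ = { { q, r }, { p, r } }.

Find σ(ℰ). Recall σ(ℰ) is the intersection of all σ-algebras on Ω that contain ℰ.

|σ(ℰ)| = 8.  σ(ℰ) = { ∅, { p }, { q }, { r }, { p, q }, { p, r }, { q, r }, Ω }

Derivation:
Initial family (4 sets): { ∅, { p, r }, { q, r }, Ω }.
Round 1: 2 new —
  { p }  = complement { q, r }
  { q }  = complement { p, r }
  [6 total]
Round 2: 1 new —
  { p, q }  = { q } ∪ { p }
  [7 total]
Round 3: 1 new —
  { r }  = complement { p, q }
  [8 total]
After Round 4 the family is unchanged; done.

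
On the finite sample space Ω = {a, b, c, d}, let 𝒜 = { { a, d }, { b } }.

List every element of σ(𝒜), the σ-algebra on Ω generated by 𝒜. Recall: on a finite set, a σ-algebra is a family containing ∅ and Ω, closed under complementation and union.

Begin from { ∅, { b }, { a, d }, Ω } (that is, 𝒜 plus ∅ and Ω).
Pass 1: +3 →
  { b, c }  = ᶜ of { a, d }
  { a, b, d }  = { b } ∪ { a, d }
  { a, c, d }  = ᶜ of { b }
  — 7 sets.
Pass 2: +1 →
  { c }  = ᶜ of { a, b, d }
  — 8 sets.
Pass 3 adds nothing — fixpoint reached.

|σ(𝒜)| = 8.  σ(𝒜) = { ∅, { b }, { c }, { a, d }, { b, c }, { a, b, d }, { a, c, d }, Ω }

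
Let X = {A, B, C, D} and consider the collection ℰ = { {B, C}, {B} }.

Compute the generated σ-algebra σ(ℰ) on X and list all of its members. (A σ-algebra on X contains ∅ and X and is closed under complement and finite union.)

Start: ℰ ∪ {∅, X} = { {}, {B}, {B, C}, X }.
Pass 1. New:
  {A, D}  = {B, C}ᶜ
  {A, C, D}  = {B}ᶜ
  — 6 sets.
Pass 2: +1 →
  {A, B, D}  = {A, D} ∪ {B}
  — 7 sets.
Pass 3 adds 1:
  {C}  = {A, B, D}ᶜ
  — 8 sets.
After Pass 4 the family is unchanged; done.

σ(ℰ) = { {}, {B}, {C}, {A, D}, {B, C}, {A, B, D}, {A, C, D}, X }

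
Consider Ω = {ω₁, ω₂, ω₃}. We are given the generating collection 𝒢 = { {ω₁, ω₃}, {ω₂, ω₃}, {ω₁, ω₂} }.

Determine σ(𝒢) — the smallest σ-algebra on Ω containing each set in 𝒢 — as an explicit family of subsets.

Answer: σ(𝒢) = { {}, {ω₁}, {ω₂}, {ω₃}, {ω₁, ω₂}, {ω₁, ω₃}, {ω₂, ω₃}, Ω }

Trace:
Start: 𝒢 ∪ {∅, Ω} = { {}, {ω₁, ω₂}, {ω₁, ω₃}, {ω₂, ω₃}, Ω }.
Iteration 1 (3 new):
  {ω₁}  = complement {ω₂, ω₃}
  {ω₂}  = complement {ω₁, ω₃}
  {ω₃}  = complement {ω₁, ω₂}
  (now 8)
Iteration 2: already closed under ᶜ and ∪.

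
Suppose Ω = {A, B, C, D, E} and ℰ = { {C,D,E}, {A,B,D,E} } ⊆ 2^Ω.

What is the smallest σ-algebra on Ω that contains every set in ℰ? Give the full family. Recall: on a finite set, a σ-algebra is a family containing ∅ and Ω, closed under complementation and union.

σ(ℰ) (8 sets): { {}, {C}, {A,B}, {D,E}, {A,B,C}, {C,D,E}, {A,B,D,E}, Ω }

Trace:
Take S₀ = ℰ ∪ {∅, Ω} = { {}, {C,D,E}, {A,B,D,E}, Ω }.
Step 1: +2 →
  {C}  = {A,B,D,E}ᶜ
  {A,B}  = {C,D,E}ᶜ
  (now 6)
Step 2: 1 new —
  {A,B,C}  = {C} ∪ {A,B}
  (now 7)
Step 3: 1 new —
  {D,E}  = {A,B,C}ᶜ
  (now 8)
Step 4: closed — nothing new.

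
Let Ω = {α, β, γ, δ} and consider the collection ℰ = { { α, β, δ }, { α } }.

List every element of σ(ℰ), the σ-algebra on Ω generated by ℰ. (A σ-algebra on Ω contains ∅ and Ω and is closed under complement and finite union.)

|σ(ℰ)| = 8.  σ(ℰ) = { {}, { α }, { γ }, { α, γ }, { β, δ }, { α, β, δ }, { β, γ, δ }, Ω }

Working:
Begin from { {}, { α }, { α, β, δ }, Ω } (that is, ℰ plus ∅ and Ω).
Pass 1: 2 new —
  { γ }  = Ω∖{ α, β, δ }
  { β, γ, δ }  = Ω∖{ α }
  |family| = 6
Pass 2 (1 new):
  { α, γ }  = { γ } ∪ { α }
  |family| = 7
Pass 3: 1 new —
  { β, δ }  = Ω∖{ α, γ }
  |family| = 8
Pass 4: already closed under ᶜ and ∪.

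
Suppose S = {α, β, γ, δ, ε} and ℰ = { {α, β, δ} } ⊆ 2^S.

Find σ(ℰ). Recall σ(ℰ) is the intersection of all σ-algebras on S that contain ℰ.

Answer: σ(ℰ) = { {}, {γ, ε}, {α, β, δ}, S }

Derivation:
Take S₀ = ℰ ∪ {∅, S} = { {}, {α, β, δ}, S }.
Round 1 (1 new):
  {γ, ε}  = complement {α, β, δ}
  |family| = 4
Round 2: already closed under ᶜ and ∪.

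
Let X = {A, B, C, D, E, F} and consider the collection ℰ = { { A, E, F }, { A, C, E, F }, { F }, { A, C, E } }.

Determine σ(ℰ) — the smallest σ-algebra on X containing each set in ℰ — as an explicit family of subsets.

σ(ℰ) = { {}, { C }, { F }, { A, E }, { B, D }, { C, F }, { A, C, E }, { A, E, F }, { B, C, D }, { B, D, F }, { A, B, D, E }, { A, C, E, F }, { B, C, D, F }, { A, B, C, D, E }, { A, B, D, E, F }, X }

Derivation:
Initial family (6 sets): { {}, { F }, { A, C, E }, { A, E, F }, { A, C, E, F }, X }.
Iteration 1. New:
  { B, D }  = ᶜ of { A, C, E, F }
  { B, C, D }  = ᶜ of { A, E, F }
  { B, D, F }  = ᶜ of { A, C, E }
  { A, B, C, D, E }  = ᶜ of { F }
  |family| = 10
Iteration 2 (2 new):
  { B, C, D, F }  = { B, D, F } ∪ { B, C, D }
  { A, B, D, E, F }  = { B, D, F } ∪ { A, E, F }
  |family| = 12
Iteration 3 adds 2:
  { C }  = ᶜ of { A, B, D, E, F }
  { A, E }  = ᶜ of { B, C, D, F }
  |family| = 14
Iteration 4: +2 →
  { C, F }  = { C } ∪ { F }
  { A, B, D, E }  = { A, E } ∪ { B, D }
  |family| = 16
Iteration 5: stable.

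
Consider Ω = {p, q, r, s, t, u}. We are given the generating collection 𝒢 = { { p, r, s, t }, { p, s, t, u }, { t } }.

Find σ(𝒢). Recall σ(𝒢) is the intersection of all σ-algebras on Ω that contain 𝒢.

σ(𝒢) = { ∅, { q }, { r }, { t }, { u }, { p, s }, { q, r }, { q, t }, { q, u }, { r, t }, { r, u }, { t, u }, { p, q, s }, { p, r, s }, { p, s, t }, { p, s, u }, { q, r, t }, { q, r, u }, { q, t, u }, { r, t, u }, { p, q, r, s }, { p, q, s, t }, { p, q, s, u }, { p, r, s, t }, { p, r, s, u }, { p, s, t, u }, { q, r, t, u }, { p, q, r, s, t }, { p, q, r, s, u }, { p, q, s, t, u }, { p, r, s, t, u }, Ω }

Working:
Start: 𝒢 ∪ {∅, Ω} = { ∅, { t }, { p, r, s, t }, { p, s, t, u }, Ω }.
Iteration 1: 4 new —
  { q, r }  = complement { p, s, t, u }
  { q, u }  = complement { p, r, s, t }
  { p, q, r, s, u }  = complement { t }
  { p, r, s, t, u }  = { p, r, s, t } ∪ { p, s, t, u }
  [9 total]
Iteration 2: +6 →
  { q }  = complement { p, r, s, t, u }
  { q, r, t }  = { t } ∪ { q, r }
  { q, r, u }  = { q, u } ∪ { q, r }
  { q, t, u }  = { q, u } ∪ { t }
  { p, q, r, s, t }  = { q, r } ∪ { p, r, s, t }
  { p, q, s, t, u }  = { p, s, t, u } ∪ { q, u }
  [15 total]
Iteration 3: +7 →
  { r }  = complement { p, q, s, t, u }
  { u }  = complement { p, q, r, s, t }
  { q, t }  = { q } ∪ { t }
  { p, r, s }  = complement { q, t, u }
  { p, s, t }  = complement { q, r, u }
  { p, s, u }  = complement { q, r, t }
  { q, r, t, u }  = { q, r, t } ∪ { q, r, u }
  [22 total]
Iteration 4: +8 →
  { p, s }  = complement { q, r, t, u }
  { r, t }  = { t } ∪ { r }
  { r, u }  = { u } ∪ { r }
  { t, u }  = { u } ∪ { t }
  { p, q, r, s }  = { q } ∪ { p, r, s }
  { p, q, s, t }  = { q, t } ∪ { p, s, t }
  { p, q, s, u }  = { q } ∪ { p, s, u }
  { p, r, s, u }  = complement { q, t }
  [30 total]
Iteration 5 (2 new):
  { p, q, s }  = { q } ∪ { p, s }
  { r, t, u }  = { t, u } ∪ { r }
  [32 total]
Iteration 6: stable.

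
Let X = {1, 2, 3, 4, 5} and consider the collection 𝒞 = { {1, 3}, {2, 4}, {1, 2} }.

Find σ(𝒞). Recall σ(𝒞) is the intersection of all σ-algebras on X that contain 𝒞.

Initial family (5 sets): { {}, {1, 2}, {1, 3}, {2, 4}, X }.
Round 1: +6 →
  {1, 2, 3}  = {1, 2} ∪ {1, 3}
  {1, 2, 4}  = {1, 2} ∪ {2, 4}
  {1, 3, 5}  = complement {2, 4}
  {2, 4, 5}  = complement {1, 3}
  {3, 4, 5}  = complement {1, 2}
  {1, 2, 3, 4}  = {1, 3} ∪ {2, 4}
  (now 11)
Round 2: +7 →
  {5}  = complement {1, 2, 3, 4}
  {3, 5}  = complement {1, 2, 4}
  {4, 5}  = complement {1, 2, 3}
  {1, 2, 3, 5}  = {1, 2, 3} ∪ {1, 3, 5}
  {1, 2, 4, 5}  = {1, 2} ∪ {2, 4, 5}
  {1, 3, 4, 5}  = {3, 4, 5} ∪ {1, 3, 5}
  {2, 3, 4, 5}  = {3, 4, 5} ∪ {2, 4}
  (now 18)
Round 3. New:
  {1}  = complement {2, 3, 4, 5}
  {2}  = complement {1, 3, 4, 5}
  {3}  = complement {1, 2, 4, 5}
  {4}  = complement {1, 2, 3, 5}
  {1, 2, 5}  = {1, 2} ∪ {5}
  (now 23)
Round 4: 9 new —
  {1, 4}  = {4} ∪ {1}
  {1, 5}  = {5} ∪ {1}
  {2, 3}  = {2} ∪ {3}
  {2, 5}  = {2} ∪ {5}
  {3, 4}  = complement {1, 2, 5}
  {1, 3, 4}  = {1, 3} ∪ {4}
  {1, 4, 5}  = {4, 5} ∪ {1}
  {2, 3, 4}  = {3} ∪ {2, 4}
  {2, 3, 5}  = {2} ∪ {3, 5}
  (now 32)
Round 5: no new sets; the family is a σ-algebra.

σ(𝒞) = { {}, {1}, {2}, {3}, {4}, {5}, {1, 2}, {1, 3}, {1, 4}, {1, 5}, {2, 3}, {2, 4}, {2, 5}, {3, 4}, {3, 5}, {4, 5}, {1, 2, 3}, {1, 2, 4}, {1, 2, 5}, {1, 3, 4}, {1, 3, 5}, {1, 4, 5}, {2, 3, 4}, {2, 3, 5}, {2, 4, 5}, {3, 4, 5}, {1, 2, 3, 4}, {1, 2, 3, 5}, {1, 2, 4, 5}, {1, 3, 4, 5}, {2, 3, 4, 5}, X }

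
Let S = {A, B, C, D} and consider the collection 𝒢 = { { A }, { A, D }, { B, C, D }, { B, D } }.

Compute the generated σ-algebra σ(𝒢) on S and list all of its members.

Start: 𝒢 ∪ {∅, S} = { {}, { A }, { A, D }, { B, D }, { B, C, D }, S }.
Round 1. New:
  { A, C }  = complement { B, D }
  { B, C }  = complement { A, D }
  { A, B, D }  = { A, D } ∪ { B, D }
  |family| = 9
Round 2: +3 →
  { C }  = complement { A, B, D }
  { A, B, C }  = { B, C } ∪ { A, C }
  { A, C, D }  = { A, D } ∪ { A, C }
  |family| = 12
Round 3: +2 →
  { B }  = complement { A, C, D }
  { D }  = complement { A, B, C }
  |family| = 14
Round 4 adds 2:
  { A, B }  = { B } ∪ { A }
  { C, D }  = { C } ∪ { D }
  |family| = 16
Round 5: no new sets; the family is a σ-algebra.

σ(𝒢) = { {}, { A }, { B }, { C }, { D }, { A, B }, { A, C }, { A, D }, { B, C }, { B, D }, { C, D }, { A, B, C }, { A, B, D }, { A, C, D }, { B, C, D }, S }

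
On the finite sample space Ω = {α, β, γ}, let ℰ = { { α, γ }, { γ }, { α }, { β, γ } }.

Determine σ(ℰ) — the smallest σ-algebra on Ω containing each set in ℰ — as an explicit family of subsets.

|σ(ℰ)| = 8.  σ(ℰ) = { {  }, { α }, { β }, { γ }, { α, β }, { α, γ }, { β, γ }, Ω }

Trace:
Initial family (6 sets): { {  }, { α }, { γ }, { α, γ }, { β, γ }, Ω }.
Pass 1: +2 →
  { β }  = complement { α, γ }
  { α, β }  = complement { γ }
  (now 8)
After Pass 2 the family is unchanged; done.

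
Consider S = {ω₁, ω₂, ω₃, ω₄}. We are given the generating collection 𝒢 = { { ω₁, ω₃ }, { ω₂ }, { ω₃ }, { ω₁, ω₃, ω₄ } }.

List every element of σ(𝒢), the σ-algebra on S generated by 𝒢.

Start: 𝒢 ∪ {∅, S} = { {  }, { ω₂ }, { ω₃ }, { ω₁, ω₃ }, { ω₁, ω₃, ω₄ }, S }.
Iteration 1: +4 →
  { ω₂, ω₃ }  = { ω₃ } ∪ { ω₂ }
  { ω₂, ω₄ }  = { ω₁, ω₃ }ᶜ
  { ω₁, ω₂, ω₃ }  = { ω₁, ω₃ } ∪ { ω₂ }
  { ω₁, ω₂, ω₄ }  = { ω₃ }ᶜ
Iteration 2 adds 3:
  { ω₄ }  = { ω₁, ω₂, ω₃ }ᶜ
  { ω₁, ω₄ }  = { ω₂, ω₃ }ᶜ
  { ω₂, ω₃, ω₄ }  = { ω₃ } ∪ { ω₂, ω₄ }
Iteration 3. New:
  { ω₁ }  = { ω₂, ω₃, ω₄ }ᶜ
  { ω₃, ω₄ }  = { ω₃ } ∪ { ω₄ }
Iteration 4 (1 new):
  { ω₁, ω₂ }  = { ω₃, ω₄ }ᶜ
Iteration 5: stable.

Hence σ(𝒢) has 16 members: { {  }, { ω₁ }, { ω₂ }, { ω₃ }, { ω₄ }, { ω₁, ω₂ }, { ω₁, ω₃ }, { ω₁, ω₄ }, { ω₂, ω₃ }, { ω₂, ω₄ }, { ω₃, ω₄ }, { ω₁, ω₂, ω₃ }, { ω₁, ω₂, ω₄ }, { ω₁, ω₃, ω₄ }, { ω₂, ω₃, ω₄ }, S }.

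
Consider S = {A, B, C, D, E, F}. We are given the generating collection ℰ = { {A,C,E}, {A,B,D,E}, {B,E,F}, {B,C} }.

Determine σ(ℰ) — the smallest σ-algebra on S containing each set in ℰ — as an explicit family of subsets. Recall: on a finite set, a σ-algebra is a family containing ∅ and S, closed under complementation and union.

Begin from { ∅, {B,C}, {A,C,E}, {B,E,F}, {A,B,D,E}, S } (that is, ℰ plus ∅ and S).
Iteration 1. New:
  {C,F}  = ᶜ of {A,B,D,E}
  {A,C,D}  = ᶜ of {B,E,F}
  {B,D,F}  = ᶜ of {A,C,E}
  {A,B,C,E}  = {B,C} ∪ {A,C,E}
  {A,D,E,F}  = ᶜ of {B,C}
  {B,C,E,F}  = {B,C} ∪ {B,E,F}
  {A,B,C,D,E}  = {B,C} ∪ {A,B,D,E}
  {A,B,C,E,F}  = {A,C,E} ∪ {B,E,F}
  {A,B,D,E,F}  = {B,E,F} ∪ {A,B,D,E}
Iteration 2: 15 new —
  {C}  = ᶜ of {A,B,D,E,F}
  {D}  = ᶜ of {A,B,C,E,F}
  {F}  = ᶜ of {A,B,C,D,E}
  {A,D}  = ᶜ of {B,C,E,F}
  {D,F}  = ᶜ of {A,B,C,E}
  {B,C,F}  = {B,C} ∪ {C,F}
  {A,B,C,D}  = {A,C,D} ∪ {B,C}
  {A,C,D,E}  = {A,C,E} ∪ {A,C,D}
  {A,C,D,F}  = {A,C,D} ∪ {C,F}
  {A,C,E,F}  = {A,C,E} ∪ {C,F}
  {B,C,D,F}  = {B,D,F} ∪ {B,C}
  {B,D,E,F}  = {B,D,F} ∪ {B,E,F}
  {A,B,C,D,F}  = {B,D,F} ∪ {A,C,D}
  {A,C,D,E,F}  = {A,C,E} ∪ {A,D,E,F}
  {B,C,D,E,F}  = {B,D,F} ∪ {B,C,E,F}
Iteration 3 adds 15:
  {A}  = ᶜ of {B,C,D,E,F}
  {B}  = ᶜ of {A,C,D,E,F}
  {E}  = ᶜ of {A,B,C,D,F}
  {A,C}  = ᶜ of {B,D,E,F}
  {A,E}  = ᶜ of {B,C,D,F}
  {B,D}  = ᶜ of {A,C,E,F}
  {B,E}  = ᶜ of {A,C,D,F}
  {B,F}  = ᶜ of {A,C,D,E}
  {C,D}  = {C} ∪ {D}
  {E,F}  = ᶜ of {A,B,C,D}
  {A,D,E}  = ᶜ of {B,C,F}
  {A,D,F}  = {A,D} ∪ {D,F}
  {B,C,D}  = {B,C} ∪ {D}
  {C,D,F}  = {D,F} ∪ {C}
  {A,B,D,F}  = {B,D,F} ∪ {A,D}
Iteration 4: +19 →
  {A,B}  = {B} ∪ {A}
  {A,F}  = {A} ∪ {F}
  {C,E}  = ᶜ of {A,B,D,F}
  {D,E}  = {D} ∪ {E}
  {A,B,C}  = {B} ∪ {A,C}
  {A,B,D}  = {B} ∪ {A,D}
  {A,B,E}  = ᶜ of {C,D,F}
  {A,B,F}  = {B,F} ∪ {A}
  {A,C,F}  = {A,C} ∪ {C,F}
  {A,E,F}  = ᶜ of {B,C,D}
  {B,C,E}  = ᶜ of {A,D,F}
  {B,D,E}  = {D} ∪ {B,E}
  {C,D,E}  = {C,D} ∪ {E}
  {C,E,F}  = {C} ∪ {E,F}
  {D,E,F}  = {D} ∪ {E,F}
  {A,B,C,F}  = {A,C} ∪ {B,C,F}
  {A,B,E,F}  = ᶜ of {C,D}
  {B,C,D,E}  = {C,D} ∪ {B,E}
  {C,D,E,F}  = {C,D} ∪ {E,F}
Iteration 5: no new sets; the family is a σ-algebra.

σ(ℰ) = { ∅, {A}, {B}, {C}, {D}, {E}, {F}, {A,B}, {A,C}, {A,D}, {A,E}, {A,F}, {B,C}, {B,D}, {B,E}, {B,F}, {C,D}, {C,E}, {C,F}, {D,E}, {D,F}, {E,F}, {A,B,C}, {A,B,D}, {A,B,E}, {A,B,F}, {A,C,D}, {A,C,E}, {A,C,F}, {A,D,E}, {A,D,F}, {A,E,F}, {B,C,D}, {B,C,E}, {B,C,F}, {B,D,E}, {B,D,F}, {B,E,F}, {C,D,E}, {C,D,F}, {C,E,F}, {D,E,F}, {A,B,C,D}, {A,B,C,E}, {A,B,C,F}, {A,B,D,E}, {A,B,D,F}, {A,B,E,F}, {A,C,D,E}, {A,C,D,F}, {A,C,E,F}, {A,D,E,F}, {B,C,D,E}, {B,C,D,F}, {B,C,E,F}, {B,D,E,F}, {C,D,E,F}, {A,B,C,D,E}, {A,B,C,D,F}, {A,B,C,E,F}, {A,B,D,E,F}, {A,C,D,E,F}, {B,C,D,E,F}, S }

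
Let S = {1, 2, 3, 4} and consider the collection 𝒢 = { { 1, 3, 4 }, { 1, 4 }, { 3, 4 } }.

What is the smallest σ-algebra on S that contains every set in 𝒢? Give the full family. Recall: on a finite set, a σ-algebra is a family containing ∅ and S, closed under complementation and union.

σ(𝒢) = { {}, { 1 }, { 2 }, { 3 }, { 4 }, { 1, 2 }, { 1, 3 }, { 1, 4 }, { 2, 3 }, { 2, 4 }, { 3, 4 }, { 1, 2, 3 }, { 1, 2, 4 }, { 1, 3, 4 }, { 2, 3, 4 }, S }

Trace:
Start: 𝒢 ∪ {∅, S} = { {}, { 1, 4 }, { 3, 4 }, { 1, 3, 4 }, S }.
Iteration 1 adds 3:
  { 2 }  = { 1, 3, 4 }ᶜ
  { 1, 2 }  = { 3, 4 }ᶜ
  { 2, 3 }  = { 1, 4 }ᶜ
Iteration 2: 3 new —
  { 1, 2, 3 }  = { 2, 3 } ∪ { 1, 2 }
  { 1, 2, 4 }  = { 2 } ∪ { 1, 4 }
  { 2, 3, 4 }  = { 2 } ∪ { 3, 4 }
Iteration 3: 3 new —
  { 1 }  = { 2, 3, 4 }ᶜ
  { 3 }  = { 1, 2, 4 }ᶜ
  { 4 }  = { 1, 2, 3 }ᶜ
Iteration 4 (2 new):
  { 1, 3 }  = { 3 } ∪ { 1 }
  { 2, 4 }  = { 4 } ∪ { 2 }
Iteration 5: no new sets; the family is a σ-algebra.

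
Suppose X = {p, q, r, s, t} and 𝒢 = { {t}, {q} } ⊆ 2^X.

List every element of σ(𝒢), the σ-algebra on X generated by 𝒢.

Start: 𝒢 ∪ {∅, X} = { ∅, {q}, {t}, X }.
Pass 1 adds 3:
  {q, t}  = {q} ∪ {t}
  {p, q, r, s}  = ᶜ of {t}
  {p, r, s, t}  = ᶜ of {q}
  |family| = 7
Pass 2 adds 1:
  {p, r, s}  = ᶜ of {q, t}
  |family| = 8
After Pass 3 the family is unchanged; done.

Therefore σ(𝒢) = { ∅, {q}, {t}, {q, t}, {p, r, s}, {p, q, r, s}, {p, r, s, t}, X } (|σ(𝒢)| = 8).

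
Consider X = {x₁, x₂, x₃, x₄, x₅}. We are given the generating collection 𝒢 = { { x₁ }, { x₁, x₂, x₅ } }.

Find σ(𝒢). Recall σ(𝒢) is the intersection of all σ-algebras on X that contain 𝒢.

σ(𝒢) (8 sets): { ∅, { x₁ }, { x₂, x₅ }, { x₃, x₄ }, { x₁, x₂, x₅ }, { x₁, x₃, x₄ }, { x₂, x₃, x₄, x₅ }, X }

Derivation:
Seed the family with 𝒢 together with ∅ and X: { ∅, { x₁ }, { x₁, x₂, x₅ }, X }.
Step 1 adds 2:
  { x₃, x₄ }  = X∖{ x₁, x₂, x₅ }
  { x₂, x₃, x₄, x₅ }  = X∖{ x₁ }
  (now 6)
Step 2 adds 1:
  { x₁, x₃, x₄ }  = { x₃, x₄ } ∪ { x₁ }
  (now 7)
Step 3: 1 new —
  { x₂, x₅ }  = X∖{ x₁, x₃, x₄ }
  (now 8)
Step 4: no new sets; the family is a σ-algebra.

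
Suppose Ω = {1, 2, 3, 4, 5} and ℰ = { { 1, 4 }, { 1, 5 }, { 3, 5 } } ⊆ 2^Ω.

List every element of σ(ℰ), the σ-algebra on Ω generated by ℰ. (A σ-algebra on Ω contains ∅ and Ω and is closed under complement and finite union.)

Start: ℰ ∪ {∅, Ω} = { {}, { 1, 4 }, { 1, 5 }, { 3, 5 }, Ω }.
Pass 1: +6 →
  { 1, 2, 4 }  = { 3, 5 }ᶜ
  { 1, 3, 5 }  = { 1, 5 } ∪ { 3, 5 }
  { 1, 4, 5 }  = { 1, 4 } ∪ { 1, 5 }
  { 2, 3, 4 }  = { 1, 5 }ᶜ
  { 2, 3, 5 }  = { 1, 4 }ᶜ
  { 1, 3, 4, 5 }  = { 1, 4 } ∪ { 3, 5 }
  [11 total]
Pass 2 adds 7:
  { 2 }  = { 1, 3, 4, 5 }ᶜ
  { 2, 3 }  = { 1, 4, 5 }ᶜ
  { 2, 4 }  = { 1, 3, 5 }ᶜ
  { 1, 2, 3, 4 }  = { 2, 3, 4 } ∪ { 1, 2, 4 }
  { 1, 2, 3, 5 }  = { 1, 3, 5 } ∪ { 2, 3, 5 }
  { 1, 2, 4, 5 }  = { 1, 4, 5 } ∪ { 1, 2, 4 }
  { 2, 3, 4, 5 }  = { 2, 3, 4 } ∪ { 2, 3, 5 }
  [18 total]
Pass 3 (5 new):
  { 1 }  = { 2, 3, 4, 5 }ᶜ
  { 3 }  = { 1, 2, 4, 5 }ᶜ
  { 4 }  = { 1, 2, 3, 5 }ᶜ
  { 5 }  = { 1, 2, 3, 4 }ᶜ
  { 1, 2, 5 }  = { 1, 5 } ∪ { 2 }
  [23 total]
Pass 4 (9 new):
  { 1, 2 }  = { 2 } ∪ { 1 }
  { 1, 3 }  = { 3 } ∪ { 1 }
  { 2, 5 }  = { 2 } ∪ { 5 }
  { 3, 4 }  = { 1, 2, 5 }ᶜ
  { 4, 5 }  = { 5 } ∪ { 4 }
  { 1, 2, 3 }  = { 2, 3 } ∪ { 1 }
  { 1, 3, 4 }  = { 3 } ∪ { 1, 4 }
  { 2, 4, 5 }  = { 5 } ∪ { 2, 4 }
  { 3, 4, 5 }  = { 4 } ∪ { 3, 5 }
  [32 total]
Pass 5: closed — nothing new.

|σ(ℰ)| = 32.  σ(ℰ) = { {}, { 1 }, { 2 }, { 3 }, { 4 }, { 5 }, { 1, 2 }, { 1, 3 }, { 1, 4 }, { 1, 5 }, { 2, 3 }, { 2, 4 }, { 2, 5 }, { 3, 4 }, { 3, 5 }, { 4, 5 }, { 1, 2, 3 }, { 1, 2, 4 }, { 1, 2, 5 }, { 1, 3, 4 }, { 1, 3, 5 }, { 1, 4, 5 }, { 2, 3, 4 }, { 2, 3, 5 }, { 2, 4, 5 }, { 3, 4, 5 }, { 1, 2, 3, 4 }, { 1, 2, 3, 5 }, { 1, 2, 4, 5 }, { 1, 3, 4, 5 }, { 2, 3, 4, 5 }, Ω }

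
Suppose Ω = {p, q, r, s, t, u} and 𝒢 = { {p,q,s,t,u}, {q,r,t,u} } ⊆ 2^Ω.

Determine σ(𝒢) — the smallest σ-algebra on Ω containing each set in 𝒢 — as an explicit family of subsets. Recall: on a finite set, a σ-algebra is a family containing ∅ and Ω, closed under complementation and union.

Take S₀ = 𝒢 ∪ {∅, Ω} = { {}, {q,r,t,u}, {p,q,s,t,u}, Ω }.
Pass 1: 2 new —
  {r}  = ᶜ of {p,q,s,t,u}
  {p,s}  = ᶜ of {q,r,t,u}
  — 6 sets.
Pass 2. New:
  {p,r,s}  = {r} ∪ {p,s}
  — 7 sets.
Pass 3: +1 →
  {q,t,u}  = ᶜ of {p,r,s}
  — 8 sets.
Pass 4 adds nothing — fixpoint reached.

Therefore σ(𝒢) = { {}, {r}, {p,s}, {p,r,s}, {q,t,u}, {q,r,t,u}, {p,q,s,t,u}, Ω } (|σ(𝒢)| = 8).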